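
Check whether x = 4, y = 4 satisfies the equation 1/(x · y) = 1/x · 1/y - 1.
Substituting x = 4, y = 4:

LHS = 1/(4 · 4) = 1/16
RHS = 1/4 · 1/4 - 1 = -15/16

LHS ≠ RHS, so the equation does not hold at this point.

Answer: Fails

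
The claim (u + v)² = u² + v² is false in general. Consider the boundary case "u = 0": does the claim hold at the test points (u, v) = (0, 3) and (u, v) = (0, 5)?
Yes, holds at both test points

At (0, 3): LHS = 9, RHS = 9 → equal
At (0, 5): LHS = 25, RHS = 25 → equal

So the claim does hold at both of these boundary points, even though it is not an identity.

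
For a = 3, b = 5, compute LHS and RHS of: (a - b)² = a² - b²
LHS = (3 - 5)² = 4
RHS = 3² - 5² = -16

LHS ≠ RHS, so the equation does not hold here.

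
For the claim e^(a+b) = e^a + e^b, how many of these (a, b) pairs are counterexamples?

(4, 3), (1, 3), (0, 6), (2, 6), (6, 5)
Testing each pair:
(4, 3): LHS = e^7 ≈ 1097, RHS = e^3 + e^4 ≈ 74.68 → counterexample
(1, 3): LHS = e^4 ≈ 54.6, RHS = e + e^3 ≈ 22.8 → counterexample
(0, 6): LHS = e^6 ≈ 403.4, RHS = 1 + e^6 ≈ 404.4 → counterexample
(2, 6): LHS = e^8 ≈ 2981, RHS = e^2 + e^6 ≈ 410.8 → counterexample
(6, 5): LHS = e^11 ≈ 59874.1, RHS = e^5 + e^6 ≈ 551.8 → counterexample

That makes 5 counterexamples.

Answer: 5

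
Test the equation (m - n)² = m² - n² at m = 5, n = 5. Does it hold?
Holds

Substituting m = 5, n = 5:

LHS = (5 - 5)² = 0
RHS = 5² - 5² = 0

LHS = RHS, so the equation holds at this point.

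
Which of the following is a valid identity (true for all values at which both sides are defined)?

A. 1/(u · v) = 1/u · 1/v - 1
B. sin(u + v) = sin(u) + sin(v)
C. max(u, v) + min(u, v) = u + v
C

A: fails at (2, 2) — LHS = 1/4, RHS = -3/4.
B: fails at (2, 5) — LHS = sin(7) ≈ 0.657, RHS = sin(5) + sin(2) ≈ -0.04963.
C: holds — e.g. at (2, 2), both sides equal 4.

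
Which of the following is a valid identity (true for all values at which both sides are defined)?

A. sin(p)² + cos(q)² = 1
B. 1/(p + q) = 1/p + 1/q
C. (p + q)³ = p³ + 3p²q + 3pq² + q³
A: fails at (2, 3) — LHS = sin(2)² + cos(3)² ≈ 1.807, RHS = 1.
B: fails at (4, 4) — LHS = 1/8, RHS = 1/2.
C: holds — e.g. at (0, 1), both sides equal 1.

Answer: C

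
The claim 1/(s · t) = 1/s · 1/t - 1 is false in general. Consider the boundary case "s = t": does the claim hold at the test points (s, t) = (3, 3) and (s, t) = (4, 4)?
At (3, 3): LHS = 1/9 ≠ RHS = -8/9
At (4, 4): LHS = 1/16 ≠ RHS = -15/16

Answer: No, fails at both test points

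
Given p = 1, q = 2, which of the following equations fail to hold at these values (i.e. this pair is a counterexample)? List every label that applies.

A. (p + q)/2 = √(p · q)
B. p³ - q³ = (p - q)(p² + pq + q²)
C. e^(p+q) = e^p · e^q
Evaluating each claim at the given values:
A. LHS = 3/2, RHS = √(2) ≈ 1.414 → fails here (LHS ≠ RHS)
B. LHS = -7, RHS = -7 → holds here (LHS = RHS)
C. LHS = e^3 ≈ 20.09, RHS = e^3 ≈ 20.09 → holds here (LHS = RHS)

Answer: A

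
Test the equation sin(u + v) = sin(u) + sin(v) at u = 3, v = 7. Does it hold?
Fails

Substituting u = 3, v = 7:

LHS = sin(3 + 7) = sin(10) ≈ -0.544
RHS = sin(3) + sin(7) ≈ 0.7981

LHS ≠ RHS, so the equation does not hold at this point.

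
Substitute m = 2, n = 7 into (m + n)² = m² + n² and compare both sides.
LHS = (2 + 7)² = 81
RHS = 2² + 7² = 53

LHS ≠ RHS, so the equation does not hold here.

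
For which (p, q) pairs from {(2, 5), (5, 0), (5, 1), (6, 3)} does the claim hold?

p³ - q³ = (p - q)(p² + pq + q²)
Testing each pair:
(2, 5): LHS = -117, RHS = -117 → holds
(5, 0): LHS = 125, RHS = 125 → holds
(5, 1): LHS = 124, RHS = 124 → holds
(6, 3): LHS = 189, RHS = 189 → holds

Every pair satisfies the claim.

Answer: All pairs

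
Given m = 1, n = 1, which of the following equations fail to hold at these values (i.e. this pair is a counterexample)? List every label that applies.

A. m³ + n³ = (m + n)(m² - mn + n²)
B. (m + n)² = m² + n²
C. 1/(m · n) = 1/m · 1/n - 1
Evaluating each claim at the given values:
A. LHS = 2, RHS = 2 → holds here (LHS = RHS)
B. LHS = 4, RHS = 2 → fails here (LHS ≠ RHS)
C. LHS = 1, RHS = 0 → fails here (LHS ≠ RHS)

Answer: B, C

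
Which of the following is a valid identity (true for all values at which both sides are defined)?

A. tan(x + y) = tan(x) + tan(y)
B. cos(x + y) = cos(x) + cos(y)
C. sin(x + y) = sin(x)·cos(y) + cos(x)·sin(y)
A: fails at (4, 6) — LHS = tan(10) ≈ 0.6484, RHS = tan(6) + tan(4) ≈ 0.8668.
B: fails at (4, 5) — LHS = cos(9) ≈ -0.9111, RHS = cos(4) + cos(5) ≈ -0.37.
C: holds — e.g. at (1, 5), both sides equal sin(6) ≈ -0.2794.

Answer: C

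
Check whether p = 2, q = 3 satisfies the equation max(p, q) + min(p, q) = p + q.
Substituting p = 2, q = 3:

LHS = max(2, 3) + min(2, 3) = 5
RHS = 2 + 3 = 5

LHS = RHS, so the equation holds at this point.

Answer: Holds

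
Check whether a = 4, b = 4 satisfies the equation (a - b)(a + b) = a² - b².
Holds

Substituting a = 4, b = 4:

LHS = (4 - 4)(4 + 4) = 0
RHS = 4² - 4² = 0

LHS = RHS, so the equation holds at this point.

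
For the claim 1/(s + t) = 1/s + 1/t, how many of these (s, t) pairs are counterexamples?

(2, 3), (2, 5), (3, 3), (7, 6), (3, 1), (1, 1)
6

Testing each pair:
(2, 3): LHS = 1/5, RHS = 5/6 → counterexample
(2, 5): LHS = 1/7, RHS = 7/10 → counterexample
(3, 3): LHS = 1/6, RHS = 2/3 → counterexample
(7, 6): LHS = 1/13, RHS = 13/42 → counterexample
(3, 1): LHS = 1/4, RHS = 4/3 → counterexample
(1, 1): LHS = 1/2, RHS = 2 → counterexample

That makes 6 counterexamples.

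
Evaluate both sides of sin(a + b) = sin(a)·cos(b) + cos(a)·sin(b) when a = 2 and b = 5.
LHS = sin(2 + 5) = sin(7) ≈ 0.657
RHS = sin(2)·cos(5) + cos(2)·sin(5) = sin(2)·cos(5) + sin(5)·cos(2) ≈ 0.657

LHS = RHS: the two sides agree.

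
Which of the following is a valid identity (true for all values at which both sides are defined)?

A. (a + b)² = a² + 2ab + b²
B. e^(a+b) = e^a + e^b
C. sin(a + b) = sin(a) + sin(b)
A: holds — e.g. at (2, 2), both sides equal 16.
B: fails at (4, 5) — LHS = e^9 ≈ 8103, RHS = e^4 + e^5 ≈ 203.
C: fails at (2, 4) — LHS = sin(6) ≈ -0.2794, RHS = sin(4) + sin(2) ≈ 0.1525.

Answer: A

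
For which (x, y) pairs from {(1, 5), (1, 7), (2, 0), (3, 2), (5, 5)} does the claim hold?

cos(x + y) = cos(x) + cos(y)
None

Testing each pair:
(1, 5): LHS = cos(6) ≈ 0.9602, RHS = cos(5) + cos(1) ≈ 0.824 → fails
(1, 7): LHS = cos(8) ≈ -0.1455, RHS = cos(1) + cos(7) ≈ 1.294 → fails
(2, 0): LHS = cos(2) ≈ -0.4161, RHS = cos(2) + 1 ≈ 0.5839 → fails
(3, 2): LHS = cos(5) ≈ 0.2837, RHS = cos(3) + cos(2) ≈ -1.406 → fails
(5, 5): LHS = cos(10) ≈ -0.8391, RHS = 2·cos(5) ≈ 0.5673 → fails

No pair satisfies the claim.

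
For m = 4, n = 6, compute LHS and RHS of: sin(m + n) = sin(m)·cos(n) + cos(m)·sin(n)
LHS = sin(4 + 6) = sin(10) ≈ -0.544
RHS = sin(4)·cos(6) + cos(4)·sin(6) = sin(4)·cos(6) + sin(6)·cos(4) ≈ -0.544

LHS = RHS: the two sides agree.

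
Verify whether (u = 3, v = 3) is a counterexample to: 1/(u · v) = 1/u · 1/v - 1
Yes

Substituting u = 3, v = 3:
LHS = 1/(3 · 3) = 1/9
RHS = 1/3 · 1/3 - 1 = -8/9

Since LHS ≠ RHS, this pair disproves the claim.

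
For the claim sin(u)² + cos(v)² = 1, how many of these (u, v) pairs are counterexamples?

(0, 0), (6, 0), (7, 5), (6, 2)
Testing each pair:
(0, 0): LHS = 1, RHS = 1 → satisfies claim
(6, 0): LHS = sin(6)² + 1 ≈ 1.078, RHS = 1 → counterexample
(7, 5): LHS = cos(5)² + sin(7)² ≈ 0.5121, RHS = 1 → counterexample
(6, 2): LHS = sin(6)² + cos(2)² ≈ 0.2513, RHS = 1 → counterexample

That makes 3 counterexamples.

Answer: 3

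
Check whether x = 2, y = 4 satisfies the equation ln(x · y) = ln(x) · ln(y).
Substituting x = 2, y = 4:

LHS = ln(2 · 4) = ln(8) ≈ 2.079
RHS = ln(2) · ln(4) ≈ 0.9609

LHS ≠ RHS, so the equation does not hold at this point.

Answer: Fails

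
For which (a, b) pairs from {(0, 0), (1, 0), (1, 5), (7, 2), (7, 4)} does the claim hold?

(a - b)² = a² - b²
(0, 0), (1, 0)

Testing each pair:
(0, 0): LHS = 0, RHS = 0 → holds
(1, 0): LHS = 1, RHS = 1 → holds
(1, 5): LHS = 16, RHS = -24 → fails
(7, 2): LHS = 25, RHS = 45 → fails
(7, 4): LHS = 9, RHS = 33 → fails

2 of 5 pairs satisfy the claim.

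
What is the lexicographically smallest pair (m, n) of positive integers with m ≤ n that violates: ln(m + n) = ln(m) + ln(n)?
Substituting (1, 1) into the claim:
LHS = ln(1 + 1) = ln(2) ≈ 0.6931
RHS = ln(1) + ln(1) = 0

Since LHS ≠ RHS, this pair disproves the claim, and no lexicographically smaller pair (m ≤ n, positive integers) does.

For instance (1, 8) is also a counterexample (LHS = ln(9) ≈ 2.197, RHS = ln(8) ≈ 2.079), but it's lexicographically larger.

Answer: (m, n) = (1, 1)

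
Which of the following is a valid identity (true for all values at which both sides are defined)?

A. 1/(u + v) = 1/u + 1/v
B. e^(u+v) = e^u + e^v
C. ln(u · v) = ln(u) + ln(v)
A: fails at (1, 2) — LHS = 1/3, RHS = 3/2.
B: fails at (5, 8) — LHS = e^13 ≈ 442413.4, RHS = e^5 + e^8 ≈ 3129.
C: holds — e.g. at (3, 4), both sides equal ln(12) ≈ 2.485.

Answer: C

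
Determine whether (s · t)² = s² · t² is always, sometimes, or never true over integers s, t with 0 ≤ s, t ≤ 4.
Always true

The identity holds for every pair in the range. For instance at (s, t) = (3, 1): both sides equal 9.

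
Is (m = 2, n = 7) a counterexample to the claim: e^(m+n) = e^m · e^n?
Substituting m = 2, n = 7:
LHS = e^(2+7) = e^9 ≈ 8103
RHS = e^2 · e^7 = e^9 ≈ 8103

The sides agree, so this pair does not disprove the claim.

Answer: No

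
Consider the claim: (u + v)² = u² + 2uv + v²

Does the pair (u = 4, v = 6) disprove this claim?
Substituting u = 4, v = 6:
LHS = (4 + 6)² = 100
RHS = 4² + 2·4·6 + 6² = 100

The sides agree, so this pair does not disprove the claim.

Answer: No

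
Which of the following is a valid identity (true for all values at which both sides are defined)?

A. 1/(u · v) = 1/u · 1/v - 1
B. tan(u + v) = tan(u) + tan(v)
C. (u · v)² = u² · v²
C

A: fails at (3, 3) — LHS = 1/9, RHS = -8/9.
B: fails at (5, 5) — LHS = tan(10) ≈ 0.6484, RHS = 2·tan(5) ≈ -6.761.
C: holds — e.g. at (4, 4), both sides equal 256.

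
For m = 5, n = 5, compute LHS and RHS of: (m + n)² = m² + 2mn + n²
LHS = (5 + 5)² = 100
RHS = 5² + 2·5·5 + 5² = 100

LHS = RHS: the two sides agree.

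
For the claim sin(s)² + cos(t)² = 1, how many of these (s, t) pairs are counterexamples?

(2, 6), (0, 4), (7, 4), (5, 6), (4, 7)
5

Testing each pair:
(2, 6): LHS = sin(2)² + cos(6)² ≈ 1.749, RHS = 1 → counterexample
(0, 4): LHS = cos(4)² ≈ 0.4272, RHS = 1 → counterexample
(7, 4): LHS = cos(4)² + sin(7)² ≈ 0.8589, RHS = 1 → counterexample
(5, 6): LHS = sin(5)² + cos(6)² ≈ 1.841, RHS = 1 → counterexample
(4, 7): LHS = cos(7)² + sin(4)² ≈ 1.141, RHS = 1 → counterexample

That makes 5 counterexamples.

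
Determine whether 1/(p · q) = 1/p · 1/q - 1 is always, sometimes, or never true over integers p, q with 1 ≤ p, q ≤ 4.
The claim fails for every pair in the range. For instance at (p, q) = (3, 2): LHS = 1/6, RHS = -5/6.

Answer: Never true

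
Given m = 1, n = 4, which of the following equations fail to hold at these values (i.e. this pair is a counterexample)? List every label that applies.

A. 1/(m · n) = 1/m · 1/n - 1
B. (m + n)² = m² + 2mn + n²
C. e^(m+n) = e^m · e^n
A

Evaluating each claim at the given values:
A. LHS = 1/4, RHS = -3/4 → fails here (LHS ≠ RHS)
B. LHS = 25, RHS = 25 → holds here (LHS = RHS)
C. LHS = e^5 ≈ 148.4, RHS = e^5 ≈ 148.4 → holds here (LHS = RHS)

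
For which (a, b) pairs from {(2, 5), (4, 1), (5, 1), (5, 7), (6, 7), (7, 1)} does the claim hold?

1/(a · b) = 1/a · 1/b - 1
Testing each pair:
(2, 5): LHS = 1/10, RHS = -9/10 → fails
(4, 1): LHS = 1/4, RHS = -3/4 → fails
(5, 1): LHS = 1/5, RHS = -4/5 → fails
(5, 7): LHS = 1/35, RHS = -34/35 → fails
(6, 7): LHS = 1/42, RHS = -41/42 → fails
(7, 1): LHS = 1/7, RHS = -6/7 → fails

No pair satisfies the claim.

Answer: None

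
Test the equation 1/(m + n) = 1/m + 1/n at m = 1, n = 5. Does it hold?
Substituting m = 1, n = 5:

LHS = 1/(1 + 5) = 1/6
RHS = 1/1 + 1/5 = 6/5

LHS ≠ RHS, so the equation does not hold at this point.

Answer: Fails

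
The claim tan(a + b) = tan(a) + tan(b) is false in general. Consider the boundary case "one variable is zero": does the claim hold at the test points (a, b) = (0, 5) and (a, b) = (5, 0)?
At (0, 5): LHS = tan(5) ≈ -3.381, RHS = tan(5) ≈ -3.381 → equal
At (5, 0): LHS = tan(5) ≈ -3.381, RHS = tan(5) ≈ -3.381 → equal

So the claim does hold at both of these boundary points, even though it is not an identity.

Answer: Yes, holds at both test points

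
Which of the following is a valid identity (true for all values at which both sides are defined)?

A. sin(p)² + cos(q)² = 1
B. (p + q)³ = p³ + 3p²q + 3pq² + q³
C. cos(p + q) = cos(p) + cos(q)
B

A: fails at (4, 5) — LHS = cos(5)² + sin(4)² ≈ 0.6532, RHS = 1.
B: holds — e.g. at (1, 5), both sides equal 216.
C: fails at (2, 7) — LHS = cos(9) ≈ -0.9111, RHS = cos(2) + cos(7) ≈ 0.3378.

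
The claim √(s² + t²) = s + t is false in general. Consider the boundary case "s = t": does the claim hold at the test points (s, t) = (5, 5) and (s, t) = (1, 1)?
No, fails at both test points

At (5, 5): LHS = 5·√(2) ≈ 7.071 ≠ RHS = 10
At (1, 1): LHS = √(2) ≈ 1.414 ≠ RHS = 2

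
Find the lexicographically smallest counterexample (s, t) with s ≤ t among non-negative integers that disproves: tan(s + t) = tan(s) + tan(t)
Substituting (1, 1) into the claim:
LHS = tan(1 + 1) = tan(2) ≈ -2.185
RHS = tan(1) + tan(1) = 2·tan(1) ≈ 3.115

Since LHS ≠ RHS, this pair disproves the claim, and no lexicographically smaller pair (s ≤ t, non-negative integers) does.

For instance (5, 6) is also a counterexample (LHS = tan(11) ≈ -226, RHS = tan(5) + tan(6) ≈ -3.672), but it's lexicographically larger.

Answer: (s, t) = (1, 1)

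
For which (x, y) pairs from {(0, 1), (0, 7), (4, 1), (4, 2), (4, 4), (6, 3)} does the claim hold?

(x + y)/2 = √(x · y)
Testing each pair:
(0, 1): LHS = 1/2, RHS = 0 → fails
(0, 7): LHS = 7/2, RHS = 0 → fails
(4, 1): LHS = 5/2, RHS = 2 → fails
(4, 2): LHS = 3, RHS = 2·√(2) ≈ 2.828 → fails
(4, 4): LHS = 4, RHS = 4 → holds
(6, 3): LHS = 9/2, RHS = 3·√(2) ≈ 4.243 → fails

1 of 6 pairs satisfies the claim.

Answer: (4, 4)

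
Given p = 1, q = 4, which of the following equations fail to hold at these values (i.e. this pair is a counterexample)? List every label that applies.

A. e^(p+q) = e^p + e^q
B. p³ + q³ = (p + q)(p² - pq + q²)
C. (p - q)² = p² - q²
Evaluating each claim at the given values:
A. LHS = e^5 ≈ 148.4, RHS = e + e^4 ≈ 57.32 → fails here (LHS ≠ RHS)
B. LHS = 65, RHS = 65 → holds here (LHS = RHS)
C. LHS = 9, RHS = -15 → fails here (LHS ≠ RHS)

Answer: A, C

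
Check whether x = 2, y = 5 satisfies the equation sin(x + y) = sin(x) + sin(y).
Substituting x = 2, y = 5:

LHS = sin(2 + 5) = sin(7) ≈ 0.657
RHS = sin(2) + sin(5) ≈ -0.04963

LHS ≠ RHS, so the equation does not hold at this point.

Answer: Fails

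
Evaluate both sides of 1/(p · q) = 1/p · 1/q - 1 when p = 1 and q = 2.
LHS = 1/(1 · 2) = 1/2
RHS = 1/1 · 1/2 - 1 = -1/2

LHS ≠ RHS, so the equation does not hold here.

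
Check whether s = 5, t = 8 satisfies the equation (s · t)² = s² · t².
Substituting s = 5, t = 8:

LHS = (5 · 8)² = 1600
RHS = 5² · 8² = 1600

LHS = RHS, so the equation holds at this point.

Answer: Holds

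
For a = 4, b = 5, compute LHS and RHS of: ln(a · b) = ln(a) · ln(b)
LHS = ln(4 · 5) = ln(20) ≈ 2.996
RHS = ln(4) · ln(5) ≈ 2.231

LHS ≠ RHS (they differ by about 0.7646), so the equation does not hold here.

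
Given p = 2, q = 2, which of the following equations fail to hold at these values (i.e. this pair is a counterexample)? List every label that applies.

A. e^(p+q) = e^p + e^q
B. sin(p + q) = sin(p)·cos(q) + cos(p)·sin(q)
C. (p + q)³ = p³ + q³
A, C

Evaluating each claim at the given values:
A. LHS = e^4 ≈ 54.6, RHS = 2·e^2 ≈ 14.78 → fails here (LHS ≠ RHS)
B. LHS = sin(4) ≈ -0.7568, RHS = 2·sin(2)·cos(2) ≈ -0.7568 → holds here (LHS = RHS)
C. LHS = 64, RHS = 16 → fails here (LHS ≠ RHS)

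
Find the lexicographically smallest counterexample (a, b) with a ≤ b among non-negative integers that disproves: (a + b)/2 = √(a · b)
Substituting (0, 1) into the claim:
LHS = (0 + 1)/2 = 1/2
RHS = √(0 · 1) = 0

Since LHS ≠ RHS, this pair disproves the claim, and no lexicographically smaller pair (a ≤ b, non-negative integers) does.

For instance (1, 4) is also a counterexample (LHS = 5/2, RHS = 2), but it's lexicographically larger.

Answer: (a, b) = (0, 1)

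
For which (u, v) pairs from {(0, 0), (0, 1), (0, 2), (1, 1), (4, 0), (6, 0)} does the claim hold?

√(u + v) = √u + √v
Testing each pair:
(0, 0): LHS = 0, RHS = 0 → holds
(0, 1): LHS = 1, RHS = 1 → holds
(0, 2): LHS = √(2) ≈ 1.414, RHS = √(2) ≈ 1.414 → holds
(1, 1): LHS = √(2) ≈ 1.414, RHS = 2 → fails
(4, 0): LHS = 2, RHS = 2 → holds
(6, 0): LHS = √(6) ≈ 2.449, RHS = √(6) ≈ 2.449 → holds

5 of 6 pairs satisfy the claim.

Answer: (0, 0), (0, 1), (0, 2), (4, 0), (6, 0)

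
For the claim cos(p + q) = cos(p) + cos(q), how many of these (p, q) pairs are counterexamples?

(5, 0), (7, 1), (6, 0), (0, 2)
4

Testing each pair:
(5, 0): LHS = cos(5) ≈ 0.2837, RHS = cos(5) + 1 ≈ 1.284 → counterexample
(7, 1): LHS = cos(8) ≈ -0.1455, RHS = cos(1) + cos(7) ≈ 1.294 → counterexample
(6, 0): LHS = cos(6) ≈ 0.9602, RHS = cos(6) + 1 ≈ 1.96 → counterexample
(0, 2): LHS = cos(2) ≈ -0.4161, RHS = cos(2) + 1 ≈ 0.5839 → counterexample

That makes 4 counterexamples.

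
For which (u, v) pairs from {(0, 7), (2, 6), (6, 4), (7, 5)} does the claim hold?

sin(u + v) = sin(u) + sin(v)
(0, 7)

Testing each pair:
(0, 7): LHS = sin(7) ≈ 0.657, RHS = sin(7) ≈ 0.657 → holds
(2, 6): LHS = sin(8) ≈ 0.9894, RHS = sin(6) + sin(2) ≈ 0.6299 → fails
(6, 4): LHS = sin(10) ≈ -0.544, RHS = sin(4) + sin(6) ≈ -1.036 → fails
(7, 5): LHS = sin(12) ≈ -0.5366, RHS = sin(5) + sin(7) ≈ -0.3019 → fails

1 of 4 pairs satisfies the claim.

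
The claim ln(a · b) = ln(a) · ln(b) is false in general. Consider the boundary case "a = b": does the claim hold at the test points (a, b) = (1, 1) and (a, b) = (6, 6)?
Only at (1, 1)

At (1, 1): LHS = 0, RHS = 0 → equal
At (6, 6): LHS = ln(36) ≈ 3.584 ≠ RHS = ln(6)² ≈ 3.21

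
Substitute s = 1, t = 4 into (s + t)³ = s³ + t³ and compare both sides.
LHS = (1 + 4)³ = 125
RHS = 1³ + 4³ = 65

LHS ≠ RHS, so the equation does not hold here.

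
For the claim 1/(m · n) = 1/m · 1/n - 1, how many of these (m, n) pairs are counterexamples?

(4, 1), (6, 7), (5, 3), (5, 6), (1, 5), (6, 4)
6

Testing each pair:
(4, 1): LHS = 1/4, RHS = -3/4 → counterexample
(6, 7): LHS = 1/42, RHS = -41/42 → counterexample
(5, 3): LHS = 1/15, RHS = -14/15 → counterexample
(5, 6): LHS = 1/30, RHS = -29/30 → counterexample
(1, 5): LHS = 1/5, RHS = -4/5 → counterexample
(6, 4): LHS = 1/24, RHS = -23/24 → counterexample

That makes 6 counterexamples.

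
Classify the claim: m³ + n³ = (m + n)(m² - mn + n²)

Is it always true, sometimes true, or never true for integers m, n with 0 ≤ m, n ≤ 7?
The identity holds for every pair in the range. For instance at (m, n) = (1, 6): both sides equal 217.

Answer: Always true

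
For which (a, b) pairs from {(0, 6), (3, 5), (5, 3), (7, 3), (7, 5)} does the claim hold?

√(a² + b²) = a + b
Testing each pair:
(0, 6): LHS = 6, RHS = 6 → holds
(3, 5): LHS = √(34) ≈ 5.831, RHS = 8 → fails
(5, 3): LHS = √(34) ≈ 5.831, RHS = 8 → fails
(7, 3): LHS = √(58) ≈ 7.616, RHS = 10 → fails
(7, 5): LHS = √(74) ≈ 8.602, RHS = 12 → fails

1 of 5 pairs satisfies the claim.

Answer: (0, 6)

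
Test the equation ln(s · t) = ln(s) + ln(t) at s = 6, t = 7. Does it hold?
Substituting s = 6, t = 7:

LHS = ln(6 · 7) = ln(42) ≈ 3.738
RHS = ln(6) + ln(7) ≈ 3.738

LHS = RHS, so the equation holds at this point.

Answer: Holds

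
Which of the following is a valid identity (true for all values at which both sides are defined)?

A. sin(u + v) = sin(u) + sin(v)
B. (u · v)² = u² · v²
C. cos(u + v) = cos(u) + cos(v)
A: fails at (2, 4) — LHS = sin(6) ≈ -0.2794, RHS = sin(4) + sin(2) ≈ 0.1525.
B: holds — e.g. at (4, 4), both sides equal 256.
C: fails at (5, 5) — LHS = cos(10) ≈ -0.8391, RHS = 2·cos(5) ≈ 0.5673.

Answer: B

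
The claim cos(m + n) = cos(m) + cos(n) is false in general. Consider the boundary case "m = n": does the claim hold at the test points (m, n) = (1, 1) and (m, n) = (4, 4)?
No, fails at both test points

At (1, 1): LHS = cos(2) ≈ -0.4161 ≠ RHS = 2·cos(1) ≈ 1.081
At (4, 4): LHS = cos(8) ≈ -0.1455 ≠ RHS = 2·cos(4) ≈ -1.307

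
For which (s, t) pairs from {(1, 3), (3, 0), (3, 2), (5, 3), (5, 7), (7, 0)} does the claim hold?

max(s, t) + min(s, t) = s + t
Testing each pair:
(1, 3): LHS = 4, RHS = 4 → holds
(3, 0): LHS = 3, RHS = 3 → holds
(3, 2): LHS = 5, RHS = 5 → holds
(5, 3): LHS = 8, RHS = 8 → holds
(5, 7): LHS = 12, RHS = 12 → holds
(7, 0): LHS = 7, RHS = 7 → holds

Every pair satisfies the claim.

Answer: All pairs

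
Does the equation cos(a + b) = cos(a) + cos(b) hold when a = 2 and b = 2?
Fails

Substituting a = 2, b = 2:

LHS = cos(2 + 2) = cos(4) ≈ -0.6536
RHS = cos(2) + cos(2) = 2·cos(2) ≈ -0.8323

LHS ≠ RHS, so the equation does not hold at this point.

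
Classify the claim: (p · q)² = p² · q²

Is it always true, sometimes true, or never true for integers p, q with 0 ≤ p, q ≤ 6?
The identity holds for every pair in the range. For instance at (p, q) = (0, 3): both sides equal 0.

Answer: Always true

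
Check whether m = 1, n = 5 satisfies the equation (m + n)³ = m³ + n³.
Substituting m = 1, n = 5:

LHS = (1 + 5)³ = 216
RHS = 1³ + 5³ = 126

LHS ≠ RHS, so the equation does not hold at this point.

Answer: Fails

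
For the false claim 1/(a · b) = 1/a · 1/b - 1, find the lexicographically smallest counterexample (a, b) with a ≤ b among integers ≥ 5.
(a, b) = (5, 5)

Substituting (5, 5) into the claim:
LHS = 1/(5 · 5) = 1/25
RHS = 1/5 · 1/5 - 1 = -24/25

Since LHS ≠ RHS, this pair disproves the claim, and no lexicographically smaller pair (a ≤ b, integers ≥ 5) does.

For instance (6, 7) is also a counterexample (LHS = 1/42, RHS = -41/42), but it's lexicographically larger.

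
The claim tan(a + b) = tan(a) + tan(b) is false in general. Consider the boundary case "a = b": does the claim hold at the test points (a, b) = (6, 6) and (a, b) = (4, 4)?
At (6, 6): LHS = tan(12) ≈ -0.6359 ≠ RHS = 2·tan(6) ≈ -0.582
At (4, 4): LHS = tan(8) ≈ -6.8 ≠ RHS = 2·tan(4) ≈ 2.316

Answer: No, fails at both test points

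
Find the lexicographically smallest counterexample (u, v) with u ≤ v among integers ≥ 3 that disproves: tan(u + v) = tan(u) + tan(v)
Substituting (3, 3) into the claim:
LHS = tan(3 + 3) = tan(6) ≈ -0.291
RHS = tan(3) + tan(3) = 2·tan(3) ≈ -0.2851

Since LHS ≠ RHS, this pair disproves the claim, and no lexicographically smaller pair (u ≤ v, integers ≥ 3) does.

For instance (9, 10) is also a counterexample (LHS = tan(19) ≈ 0.1516, RHS = tan(9) + tan(10) ≈ 0.196), but it's lexicographically larger.

Answer: (u, v) = (3, 3)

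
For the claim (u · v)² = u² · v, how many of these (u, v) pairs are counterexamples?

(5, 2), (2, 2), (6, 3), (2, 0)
Testing each pair:
(5, 2): LHS = 100, RHS = 50 → counterexample
(2, 2): LHS = 16, RHS = 8 → counterexample
(6, 3): LHS = 324, RHS = 108 → counterexample
(2, 0): LHS = 0, RHS = 0 → satisfies claim

That makes 3 counterexamples.

Answer: 3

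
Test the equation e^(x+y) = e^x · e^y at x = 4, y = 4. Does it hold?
Substituting x = 4, y = 4:

LHS = e^(4+4) = e^8 ≈ 2981
RHS = e^4 · e^4 = e^8 ≈ 2981

LHS = RHS, so the equation holds at this point.

Answer: Holds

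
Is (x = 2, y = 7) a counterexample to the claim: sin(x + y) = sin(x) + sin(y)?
Yes

Substituting x = 2, y = 7:
LHS = sin(2 + 7) = sin(9) ≈ 0.4121
RHS = sin(2) + sin(7) ≈ 1.566

Since LHS ≠ RHS, this pair disproves the claim.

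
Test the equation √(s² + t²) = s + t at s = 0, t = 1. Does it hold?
Holds

Substituting s = 0, t = 1:

LHS = √(0² + 1²) = 1
RHS = 0 + 1 = 1

LHS = RHS, so the equation holds at this point.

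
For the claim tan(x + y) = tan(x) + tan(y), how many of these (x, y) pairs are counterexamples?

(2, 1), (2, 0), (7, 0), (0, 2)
Testing each pair:
(2, 1): LHS = tan(3) ≈ -0.1425, RHS = tan(2) + tan(1) ≈ -0.6276 → counterexample
(2, 0): LHS = tan(2) ≈ -2.185, RHS = tan(2) ≈ -2.185 → satisfies claim
(7, 0): LHS = tan(7) ≈ 0.8714, RHS = tan(7) ≈ 0.8714 → satisfies claim
(0, 2): LHS = tan(2) ≈ -2.185, RHS = tan(2) ≈ -2.185 → satisfies claim

That makes 1 counterexample.

Answer: 1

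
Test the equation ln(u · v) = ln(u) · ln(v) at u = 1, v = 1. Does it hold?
Holds

Substituting u = 1, v = 1:

LHS = ln(1 · 1) = 0
RHS = ln(1) · ln(1) = 0

LHS = RHS, so the equation holds at this point.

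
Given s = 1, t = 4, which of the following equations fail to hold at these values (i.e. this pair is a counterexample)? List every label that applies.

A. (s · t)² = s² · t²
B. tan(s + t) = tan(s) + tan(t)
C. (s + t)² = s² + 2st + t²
B

Evaluating each claim at the given values:
A. LHS = 16, RHS = 16 → holds here (LHS = RHS)
B. LHS = tan(5) ≈ -3.381, RHS = tan(4) + tan(1) ≈ 2.715 → fails here (LHS ≠ RHS)
C. LHS = 25, RHS = 25 → holds here (LHS = RHS)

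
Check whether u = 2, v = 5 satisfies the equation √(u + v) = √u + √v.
Fails

Substituting u = 2, v = 5:

LHS = √(2 + 5) = √(7) ≈ 2.646
RHS = √2 + √5 = √(2) + √(5) ≈ 3.65

LHS ≠ RHS, so the equation does not hold at this point.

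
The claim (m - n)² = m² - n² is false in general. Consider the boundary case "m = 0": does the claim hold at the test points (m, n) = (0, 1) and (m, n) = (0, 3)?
No, fails at both test points

At (0, 1): LHS = 1 ≠ RHS = -1
At (0, 3): LHS = 9 ≠ RHS = -9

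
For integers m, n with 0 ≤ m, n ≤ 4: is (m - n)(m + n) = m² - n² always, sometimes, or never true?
Always true

The identity holds for every pair in the range. For instance at (m, n) = (1, 2): both sides equal -3.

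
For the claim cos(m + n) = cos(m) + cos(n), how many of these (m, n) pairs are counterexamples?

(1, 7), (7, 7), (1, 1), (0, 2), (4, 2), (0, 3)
6

Testing each pair:
(1, 7): LHS = cos(8) ≈ -0.1455, RHS = cos(1) + cos(7) ≈ 1.294 → counterexample
(7, 7): LHS = cos(14) ≈ 0.1367, RHS = 2·cos(7) ≈ 1.508 → counterexample
(1, 1): LHS = cos(2) ≈ -0.4161, RHS = 2·cos(1) ≈ 1.081 → counterexample
(0, 2): LHS = cos(2) ≈ -0.4161, RHS = cos(2) + 1 ≈ 0.5839 → counterexample
(4, 2): LHS = cos(6) ≈ 0.9602, RHS = cos(4) + cos(2) ≈ -1.07 → counterexample
(0, 3): LHS = cos(3) ≈ -0.99, RHS = cos(3) + 1 ≈ 0.01001 → counterexample

That makes 6 counterexamples.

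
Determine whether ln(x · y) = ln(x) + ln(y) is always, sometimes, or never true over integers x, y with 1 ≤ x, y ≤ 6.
The identity holds for every pair in the range. For instance at (x, y) = (5, 3): both sides equal ln(15) ≈ 2.708.

Answer: Always true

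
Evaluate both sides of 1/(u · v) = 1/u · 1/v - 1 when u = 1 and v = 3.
LHS = 1/(1 · 3) = 1/3
RHS = 1/1 · 1/3 - 1 = -2/3

LHS ≠ RHS, so the equation does not hold here.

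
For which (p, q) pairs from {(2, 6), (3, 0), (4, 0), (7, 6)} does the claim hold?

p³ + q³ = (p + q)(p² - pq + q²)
All pairs

Testing each pair:
(2, 6): LHS = 224, RHS = 224 → holds
(3, 0): LHS = 27, RHS = 27 → holds
(4, 0): LHS = 64, RHS = 64 → holds
(7, 6): LHS = 559, RHS = 559 → holds

Every pair satisfies the claim.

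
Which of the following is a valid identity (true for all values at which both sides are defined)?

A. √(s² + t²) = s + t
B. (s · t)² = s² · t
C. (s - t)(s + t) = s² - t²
C

A: fails at (4, 5) — LHS = √(41) ≈ 6.403, RHS = 9.
B: fails at (1, 5) — LHS = 25, RHS = 5.
C: holds — e.g. at (1, 1), both sides equal 0.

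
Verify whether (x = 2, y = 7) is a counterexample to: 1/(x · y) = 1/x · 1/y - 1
Substituting x = 2, y = 7:
LHS = 1/(2 · 7) = 1/14
RHS = 1/2 · 1/7 - 1 = -13/14

Since LHS ≠ RHS, this pair disproves the claim.

Answer: Yes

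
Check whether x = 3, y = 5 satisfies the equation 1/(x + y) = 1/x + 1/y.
Fails

Substituting x = 3, y = 5:

LHS = 1/(3 + 5) = 1/8
RHS = 1/3 + 1/5 = 8/15

LHS ≠ RHS, so the equation does not hold at this point.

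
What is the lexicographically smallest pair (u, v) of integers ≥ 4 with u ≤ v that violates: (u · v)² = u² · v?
Substituting (4, 4) into the claim:
LHS = (4 · 4)² = 256
RHS = 4² · 4 = 64

Since LHS ≠ RHS, this pair disproves the claim, and no lexicographically smaller pair (u ≤ v, integers ≥ 4) does.

For instance (6, 8) is also a counterexample (LHS = 2304, RHS = 288), but it's lexicographically larger.

Answer: (u, v) = (4, 4)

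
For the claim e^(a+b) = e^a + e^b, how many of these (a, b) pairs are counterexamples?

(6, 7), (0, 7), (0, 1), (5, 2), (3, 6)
Testing each pair:
(6, 7): LHS = e^13 ≈ 442413.4, RHS = e^6 + e^7 ≈ 1500 → counterexample
(0, 7): LHS = e^7 ≈ 1097, RHS = 1 + e^7 ≈ 1098 → counterexample
(0, 1): LHS = e ≈ 2.718, RHS = 1 + e ≈ 3.718 → counterexample
(5, 2): LHS = e^7 ≈ 1097, RHS = e^2 + e^5 ≈ 155.8 → counterexample
(3, 6): LHS = e^9 ≈ 8103, RHS = e^3 + e^6 ≈ 423.5 → counterexample

That makes 5 counterexamples.

Answer: 5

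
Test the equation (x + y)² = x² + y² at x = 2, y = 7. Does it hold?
Substituting x = 2, y = 7:

LHS = (2 + 7)² = 81
RHS = 2² + 7² = 53

LHS ≠ RHS, so the equation does not hold at this point.

Answer: Fails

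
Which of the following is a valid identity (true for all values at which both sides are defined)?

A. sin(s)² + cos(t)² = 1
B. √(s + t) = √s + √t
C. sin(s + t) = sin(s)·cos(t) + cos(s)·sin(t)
A: fails at (2, 3) — LHS = sin(2)² + cos(3)² ≈ 1.807, RHS = 1.
B: fails at (3, 7) — LHS = √(10) ≈ 3.162, RHS = √(3) + √(7) ≈ 4.378.
C: holds — e.g. at (4, 6), both sides equal sin(10) ≈ -0.544.

Answer: C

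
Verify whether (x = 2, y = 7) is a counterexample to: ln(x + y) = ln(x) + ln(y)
Substituting x = 2, y = 7:
LHS = ln(2 + 7) = ln(9) ≈ 2.197
RHS = ln(2) + ln(7) ≈ 2.639

Since LHS ≠ RHS, this pair disproves the claim.

Answer: Yes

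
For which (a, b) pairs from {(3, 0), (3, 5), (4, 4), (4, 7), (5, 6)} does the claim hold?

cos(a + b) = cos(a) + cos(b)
Testing each pair:
(3, 0): LHS = cos(3) ≈ -0.99, RHS = cos(3) + 1 ≈ 0.01001 → fails
(3, 5): LHS = cos(8) ≈ -0.1455, RHS = cos(3) + cos(5) ≈ -0.7063 → fails
(4, 4): LHS = cos(8) ≈ -0.1455, RHS = 2·cos(4) ≈ -1.307 → fails
(4, 7): LHS = cos(11) ≈ 0.004426, RHS = cos(4) + cos(7) ≈ 0.1003 → fails
(5, 6): LHS = cos(11) ≈ 0.004426, RHS = cos(5) + cos(6) ≈ 1.244 → fails

No pair satisfies the claim.

Answer: None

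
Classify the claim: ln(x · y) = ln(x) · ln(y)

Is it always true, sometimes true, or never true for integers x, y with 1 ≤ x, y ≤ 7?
Sometimes true

It holds at (x, y) = (1, 1) (both sides equal 0), but fails at (x, y) = (6, 7) (LHS = ln(42) ≈ 3.738, RHS = ln(6)·ln(7) ≈ 3.487).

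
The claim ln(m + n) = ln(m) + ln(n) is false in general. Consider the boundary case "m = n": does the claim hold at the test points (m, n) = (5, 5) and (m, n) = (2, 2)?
At (5, 5): LHS = ln(10) ≈ 2.303 ≠ RHS = 2·ln(5) ≈ 3.219
At (2, 2): LHS = ln(4) ≈ 1.386, RHS = 2·ln(2) ≈ 1.386 → equal

Answer: Only at (2, 2)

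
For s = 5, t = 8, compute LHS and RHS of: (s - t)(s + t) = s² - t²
LHS = (5 - 8)(5 + 8) = -39
RHS = 5² - 8² = -39

LHS = RHS: the two sides agree.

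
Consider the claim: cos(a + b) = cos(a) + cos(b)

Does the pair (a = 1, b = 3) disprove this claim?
Substituting a = 1, b = 3:
LHS = cos(1 + 3) = cos(4) ≈ -0.6536
RHS = cos(1) + cos(3) ≈ -0.4497

Since LHS ≠ RHS, this pair disproves the claim.

Answer: Yes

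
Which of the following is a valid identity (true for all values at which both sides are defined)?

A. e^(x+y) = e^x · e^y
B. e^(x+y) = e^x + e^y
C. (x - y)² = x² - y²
A: holds — e.g. at (5, 5), both sides equal e^10 ≈ 22026.5.
B: fails at (4, 6) — LHS = e^10 ≈ 22026.5, RHS = e^4 + e^6 ≈ 458.
C: fails at (1, 3) — LHS = 4, RHS = -8.

Answer: A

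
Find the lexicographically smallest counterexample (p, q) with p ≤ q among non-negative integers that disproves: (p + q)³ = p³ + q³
At (0, 7): both sides equal 343, so it holds there.

Substituting (1, 1) into the claim:
LHS = (1 + 1)³ = 8
RHS = 1³ + 1³ = 2

Since LHS ≠ RHS, this pair disproves the claim, and no lexicographically smaller pair (p ≤ q, non-negative integers) does.

For instance (4, 5) is also a counterexample (LHS = 729, RHS = 189), but it's lexicographically larger.

Answer: (p, q) = (1, 1)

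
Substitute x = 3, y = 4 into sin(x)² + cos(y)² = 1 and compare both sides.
LHS = sin(3)² + cos(4)² ≈ 0.4472
RHS = 1

LHS ≠ RHS (they differ by about 0.5528), so the equation does not hold here.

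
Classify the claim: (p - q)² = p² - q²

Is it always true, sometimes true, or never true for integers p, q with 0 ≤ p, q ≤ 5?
Sometimes true

It holds at (p, q) = (5, 5) (both sides equal 0), but fails at (p, q) = (2, 5) (LHS = 9, RHS = -21).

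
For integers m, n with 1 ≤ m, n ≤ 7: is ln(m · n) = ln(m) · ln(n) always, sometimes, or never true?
It holds at (m, n) = (1, 1) (both sides equal 0), but fails at (m, n) = (6, 4) (LHS = ln(24) ≈ 3.178, RHS = ln(4)·ln(6) ≈ 2.484).

Answer: Sometimes true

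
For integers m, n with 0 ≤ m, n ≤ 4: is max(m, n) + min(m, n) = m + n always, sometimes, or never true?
The identity holds for every pair in the range. For instance at (m, n) = (0, 4): both sides equal 4.

Answer: Always true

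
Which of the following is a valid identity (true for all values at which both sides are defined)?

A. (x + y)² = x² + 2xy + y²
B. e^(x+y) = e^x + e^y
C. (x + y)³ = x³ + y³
A: holds — e.g. at (2, 5), both sides equal 49.
B: fails at (1, 4) — LHS = e^5 ≈ 148.4, RHS = e + e^4 ≈ 57.32.
C: fails at (4, 4) — LHS = 512, RHS = 128.

Answer: A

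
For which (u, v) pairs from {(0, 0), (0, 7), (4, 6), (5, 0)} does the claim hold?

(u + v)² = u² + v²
Testing each pair:
(0, 0): LHS = 0, RHS = 0 → holds
(0, 7): LHS = 49, RHS = 49 → holds
(4, 6): LHS = 100, RHS = 52 → fails
(5, 0): LHS = 25, RHS = 25 → holds

3 of 4 pairs satisfy the claim.

Answer: (0, 0), (0, 7), (5, 0)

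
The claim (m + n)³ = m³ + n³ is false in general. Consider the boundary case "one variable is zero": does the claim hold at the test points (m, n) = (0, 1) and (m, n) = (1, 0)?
Yes, holds at both test points

At (0, 1): LHS = 1, RHS = 1 → equal
At (1, 0): LHS = 1, RHS = 1 → equal

So the claim does hold at both of these boundary points, even though it is not an identity.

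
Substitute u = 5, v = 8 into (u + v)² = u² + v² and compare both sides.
LHS = (5 + 8)² = 169
RHS = 5² + 8² = 89

LHS ≠ RHS, so the equation does not hold here.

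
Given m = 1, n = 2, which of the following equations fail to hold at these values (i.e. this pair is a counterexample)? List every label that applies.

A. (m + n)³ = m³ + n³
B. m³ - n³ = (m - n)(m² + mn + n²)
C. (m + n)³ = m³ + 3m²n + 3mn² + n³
Evaluating each claim at the given values:
A. LHS = 27, RHS = 9 → fails here (LHS ≠ RHS)
B. LHS = -7, RHS = -7 → holds here (LHS = RHS)
C. LHS = 27, RHS = 27 → holds here (LHS = RHS)

Answer: A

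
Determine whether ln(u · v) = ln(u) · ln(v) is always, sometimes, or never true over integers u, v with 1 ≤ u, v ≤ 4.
It holds at (u, v) = (1, 1) (both sides equal 0), but fails at (u, v) = (2, 1) (LHS = ln(2) ≈ 0.6931, RHS = 0).

Answer: Sometimes true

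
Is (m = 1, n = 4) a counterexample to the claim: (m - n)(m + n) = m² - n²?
No

Substituting m = 1, n = 4:
LHS = (1 - 4)(1 + 4) = -15
RHS = 1² - 4² = -15

The sides agree, so this pair does not disprove the claim.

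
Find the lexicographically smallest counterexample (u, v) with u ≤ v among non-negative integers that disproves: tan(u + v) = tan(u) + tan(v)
(u, v) = (1, 1)

Substituting (1, 1) into the claim:
LHS = tan(1 + 1) = tan(2) ≈ -2.185
RHS = tan(1) + tan(1) = 2·tan(1) ≈ 3.115

Since LHS ≠ RHS, this pair disproves the claim, and no lexicographically smaller pair (u ≤ v, non-negative integers) does.

For instance (2, 2) is also a counterexample (LHS = tan(4) ≈ 1.158, RHS = 2·tan(2) ≈ -4.37), but it's lexicographically larger.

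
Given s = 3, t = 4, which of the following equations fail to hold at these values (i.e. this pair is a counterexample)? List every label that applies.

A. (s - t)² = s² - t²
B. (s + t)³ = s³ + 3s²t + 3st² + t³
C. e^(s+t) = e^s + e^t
Evaluating each claim at the given values:
A. LHS = 1, RHS = -7 → fails here (LHS ≠ RHS)
B. LHS = 343, RHS = 343 → holds here (LHS = RHS)
C. LHS = e^7 ≈ 1097, RHS = e^3 + e^4 ≈ 74.68 → fails here (LHS ≠ RHS)

Answer: A, C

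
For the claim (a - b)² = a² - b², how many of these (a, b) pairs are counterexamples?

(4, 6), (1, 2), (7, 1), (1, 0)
3

Testing each pair:
(4, 6): LHS = 4, RHS = -20 → counterexample
(1, 2): LHS = 1, RHS = -3 → counterexample
(7, 1): LHS = 36, RHS = 48 → counterexample
(1, 0): LHS = 1, RHS = 1 → satisfies claim

That makes 3 counterexamples.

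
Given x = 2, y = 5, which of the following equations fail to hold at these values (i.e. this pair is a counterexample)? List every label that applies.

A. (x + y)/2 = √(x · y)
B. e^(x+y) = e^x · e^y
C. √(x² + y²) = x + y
Evaluating each claim at the given values:
A. LHS = 7/2, RHS = √(10) ≈ 3.162 → fails here (LHS ≠ RHS)
B. LHS = e^7 ≈ 1097, RHS = e^7 ≈ 1097 → holds here (LHS = RHS)
C. LHS = √(29) ≈ 5.385, RHS = 7 → fails here (LHS ≠ RHS)

Answer: A, C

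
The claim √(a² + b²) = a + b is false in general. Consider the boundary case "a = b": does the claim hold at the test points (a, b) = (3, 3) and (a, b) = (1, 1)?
At (3, 3): LHS = 3·√(2) ≈ 4.243 ≠ RHS = 6
At (1, 1): LHS = √(2) ≈ 1.414 ≠ RHS = 2

Answer: No, fails at both test points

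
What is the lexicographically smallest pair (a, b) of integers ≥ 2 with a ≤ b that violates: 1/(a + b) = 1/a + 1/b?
Substituting (2, 2) into the claim:
LHS = 1/(2 + 2) = 1/4
RHS = 1/2 + 1/2 = 1

Since LHS ≠ RHS, this pair disproves the claim, and no lexicographically smaller pair (a ≤ b, integers ≥ 2) does.

For instance (4, 5) is also a counterexample (LHS = 1/9, RHS = 9/20), but it's lexicographically larger.

Answer: (a, b) = (2, 2)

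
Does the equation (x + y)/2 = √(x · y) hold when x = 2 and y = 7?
Fails

Substituting x = 2, y = 7:

LHS = (2 + 7)/2 = 9/2
RHS = √(2 · 7) = √(14) ≈ 3.742

LHS ≠ RHS, so the equation does not hold at this point.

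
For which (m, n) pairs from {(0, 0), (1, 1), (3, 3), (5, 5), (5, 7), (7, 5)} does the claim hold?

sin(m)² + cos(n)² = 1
(0, 0), (1, 1), (3, 3), (5, 5)

Testing each pair:
(0, 0): LHS = 1, RHS = 1 → holds
(1, 1): LHS = cos(1)² + sin(1)² = 1, RHS = 1 → holds
(3, 3): LHS = sin(3)² + cos(3)² = 1, RHS = 1 → holds
(5, 5): LHS = cos(5)² + sin(5)² = 1, RHS = 1 → holds
(5, 7): LHS = cos(7)² + sin(5)² ≈ 1.488, RHS = 1 → fails
(7, 5): LHS = cos(5)² + sin(7)² ≈ 0.5121, RHS = 1 → fails

4 of 6 pairs satisfy the claim.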